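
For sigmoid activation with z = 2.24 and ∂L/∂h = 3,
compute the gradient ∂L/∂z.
∂L/∂z = 0.2609

σ(2.24) = 0.9038
σ'(2.24) = σ(2.24)(1 - σ(2.24)) = 0.9038 × 0.09622 = 0.08696
∂L/∂z = ∂L/∂h · σ'(z) = 3 × 0.08696 = 0.2609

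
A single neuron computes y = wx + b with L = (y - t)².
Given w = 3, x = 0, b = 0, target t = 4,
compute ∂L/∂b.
∂L/∂b = -8

y = wx + b = (3)(0) + 0 = 0
∂L/∂y = 2(y - t) = 2(0 - 4) = -8
∂y/∂b = 1
∂L/∂b = ∂L/∂y · ∂y/∂b = -8 × 1 = -8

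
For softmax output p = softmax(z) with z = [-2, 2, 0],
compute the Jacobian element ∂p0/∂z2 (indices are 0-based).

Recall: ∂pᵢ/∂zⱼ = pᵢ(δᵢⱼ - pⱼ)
∂p0/∂z2 = -0.001862

p = softmax(z) = [0.01588, 0.8668, 0.1173]
p0 = 0.01588, p2 = 0.1173

∂p0/∂z2 = -p0 × p2 = -0.01588 × 0.1173 = -0.001862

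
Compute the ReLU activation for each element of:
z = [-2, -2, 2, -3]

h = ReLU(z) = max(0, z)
h = [0, 0, 2, 0]

ReLU applied element-wise: max(0,-2)=0, max(0,-2)=0, max(0,2)=2, max(0,-3)=0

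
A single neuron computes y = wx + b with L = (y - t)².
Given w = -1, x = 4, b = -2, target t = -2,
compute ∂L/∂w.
∂L/∂w = -32

y = wx + b = (-1)(4) + -2 = -6
∂L/∂y = 2(y - t) = 2(-6 - -2) = -8
∂y/∂w = x = 4
∂L/∂w = ∂L/∂y · ∂y/∂w = -8 × 4 = -32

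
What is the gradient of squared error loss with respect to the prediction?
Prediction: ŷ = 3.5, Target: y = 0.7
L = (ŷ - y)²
∂L/∂ŷ = 5.6

∂L/∂ŷ = 2(ŷ - y) = 2(3.5 - 0.7) = 2(2.8) = 5.6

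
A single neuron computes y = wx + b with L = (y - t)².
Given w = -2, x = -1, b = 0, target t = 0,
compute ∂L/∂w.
∂L/∂w = -4

y = wx + b = (-2)(-1) + 0 = 2
∂L/∂y = 2(y - t) = 2(2 - 0) = 4
∂y/∂w = x = -1
∂L/∂w = ∂L/∂y · ∂y/∂w = 4 × -1 = -4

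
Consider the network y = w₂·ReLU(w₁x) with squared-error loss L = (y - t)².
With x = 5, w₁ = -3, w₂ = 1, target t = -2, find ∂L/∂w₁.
∂L/∂w₁ = 0

Forward pass:
z = w₁x = -3×5 = -15
h = ReLU(-15) = 0
y = w₂h = 1×0 = 0

Backward pass:
∂L/∂y = 2(y - t) = 2(0 - -2) = 4
∂y/∂h = w₂ = 1
∂h/∂z = 0 (ReLU derivative)
∂z/∂w₁ = x = 5

∂L/∂w₁ = 4 × 1 × 0 × 5 = 0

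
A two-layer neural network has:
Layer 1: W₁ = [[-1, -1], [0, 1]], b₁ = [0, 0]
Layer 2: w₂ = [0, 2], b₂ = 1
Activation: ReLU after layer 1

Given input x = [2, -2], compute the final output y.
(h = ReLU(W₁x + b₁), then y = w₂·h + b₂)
y = 1

Layer 1 pre-activation: z₁ = [0, -2]
After ReLU: h = [0, 0]
Layer 2 output: y = 0×0 + 2×0 + 1 = 1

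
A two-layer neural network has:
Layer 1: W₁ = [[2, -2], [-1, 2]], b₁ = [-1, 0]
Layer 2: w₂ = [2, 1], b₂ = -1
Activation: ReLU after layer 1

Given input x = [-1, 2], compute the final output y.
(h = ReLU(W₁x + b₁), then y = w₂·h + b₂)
y = 4

Layer 1 pre-activation: z₁ = [-7, 5]
After ReLU: h = [0, 5]
Layer 2 output: y = 2×0 + 1×5 + -1 = 4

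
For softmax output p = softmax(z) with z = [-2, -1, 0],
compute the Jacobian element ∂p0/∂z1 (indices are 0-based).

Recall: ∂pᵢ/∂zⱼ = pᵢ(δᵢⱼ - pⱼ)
∂p0/∂z1 = -0.02203

p = softmax(z) = [0.09003, 0.2447, 0.6652]
p0 = 0.09003, p1 = 0.2447

∂p0/∂z1 = -p0 × p1 = -0.09003 × 0.2447 = -0.02203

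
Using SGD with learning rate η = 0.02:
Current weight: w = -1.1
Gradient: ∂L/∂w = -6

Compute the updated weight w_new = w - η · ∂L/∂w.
w_new = -0.98

w_new = w - η·∂L/∂w = -1.1 - 0.02×(-6) = -1.1 - (-0.12) = -0.98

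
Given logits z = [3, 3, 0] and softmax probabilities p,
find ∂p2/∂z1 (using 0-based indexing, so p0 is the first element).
∂p2/∂z1 = -0.01185

p = softmax(z) = [0.4879, 0.4879, 0.02429]
p2 = 0.02429, p1 = 0.4879

∂p2/∂z1 = -p2 × p1 = -0.02429 × 0.4879 = -0.01185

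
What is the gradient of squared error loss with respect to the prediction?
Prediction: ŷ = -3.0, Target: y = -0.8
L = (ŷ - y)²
∂L/∂ŷ = -4.4

∂L/∂ŷ = 2(ŷ - y) = 2(-3.0 - -0.8) = 2(-2.2) = -4.4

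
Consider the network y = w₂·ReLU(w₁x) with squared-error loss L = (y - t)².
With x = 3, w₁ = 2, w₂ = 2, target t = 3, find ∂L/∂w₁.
∂L/∂w₁ = 108

Forward pass:
z = w₁x = 2×3 = 6
h = ReLU(6) = 6
y = w₂h = 2×6 = 12

Backward pass:
∂L/∂y = 2(y - t) = 2(12 - 3) = 18
∂y/∂h = w₂ = 2
∂h/∂z = 1 (ReLU derivative)
∂z/∂w₁ = x = 3

∂L/∂w₁ = 18 × 2 × 1 × 3 = 108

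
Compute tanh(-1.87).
-0.9536

tanh(-1.87) = (e^(-1.87) - e^(1.87))/(e^(-1.87) + e^(1.87)) = -0.9536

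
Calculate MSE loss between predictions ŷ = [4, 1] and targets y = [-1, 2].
MSE = 13

MSE = (1/2)((4--1)² + (1-2)²) = (1/2)(25 + 1) = 13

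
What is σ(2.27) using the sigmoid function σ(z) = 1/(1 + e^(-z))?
0.9064

sigmoid(2.27) = 1/(1 + e^(-2.27)) = 1/(1 + 0.1033) = 0.9064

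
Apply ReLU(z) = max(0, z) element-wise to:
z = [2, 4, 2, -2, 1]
h = [2, 4, 2, 0, 1]

ReLU applied element-wise: max(0,2)=2, max(0,4)=4, max(0,2)=2, max(0,-2)=0, max(0,1)=1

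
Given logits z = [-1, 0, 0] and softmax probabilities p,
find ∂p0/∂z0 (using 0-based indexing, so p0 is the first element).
∂p0/∂z0 = 0.1312

p = softmax(z) = [0.1554, 0.4223, 0.4223]
p0 = 0.1554

∂p0/∂z0 = p0(1 - p0) = 0.1554 × (1 - 0.1554) = 0.1312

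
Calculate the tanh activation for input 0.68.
0.5915

tanh(0.68) = (e^(0.68) - e^(-0.68))/(e^(0.68) + e^(-0.68)) = 0.5915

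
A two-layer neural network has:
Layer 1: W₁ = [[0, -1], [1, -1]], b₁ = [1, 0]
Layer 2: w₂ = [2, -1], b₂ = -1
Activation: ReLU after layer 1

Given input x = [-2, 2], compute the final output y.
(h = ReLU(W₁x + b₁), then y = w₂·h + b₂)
y = -1

Layer 1 pre-activation: z₁ = [-1, -4]
After ReLU: h = [0, 0]
Layer 2 output: y = 2×0 + -1×0 + -1 = -1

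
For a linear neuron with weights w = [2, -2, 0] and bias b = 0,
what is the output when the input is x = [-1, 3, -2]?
y = -8

y = (2)(-1) + (-2)(3) + (0)(-2) + 0 = -8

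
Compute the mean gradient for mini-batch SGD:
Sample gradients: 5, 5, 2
Average gradient = 4

Average = (1/3)(5 + 5 + 2) = 12/3 = 4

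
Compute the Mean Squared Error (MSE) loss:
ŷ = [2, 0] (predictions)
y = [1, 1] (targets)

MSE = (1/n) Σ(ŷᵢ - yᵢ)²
MSE = 1

MSE = (1/2)((2-1)² + (0-1)²) = (1/2)(1 + 1) = 1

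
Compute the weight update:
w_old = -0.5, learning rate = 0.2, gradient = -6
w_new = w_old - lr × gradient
w_new = 0.7

w_new = w - η·∂L/∂w = -0.5 - 0.2×(-6) = -0.5 - (-1.2) = 0.7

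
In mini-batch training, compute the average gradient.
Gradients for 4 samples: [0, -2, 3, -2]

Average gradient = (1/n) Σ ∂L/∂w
Average gradient = -0.25

Average = (1/4)(0 + -2 + 3 + -2) = -1/4 = -0.25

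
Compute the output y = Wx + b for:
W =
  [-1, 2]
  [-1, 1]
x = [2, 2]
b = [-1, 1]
y = [1, 1]

Wx = [-1×2 + 2×2, -1×2 + 1×2]
   = [2, 0]
y = Wx + b = [2 + -1, 0 + 1] = [1, 1]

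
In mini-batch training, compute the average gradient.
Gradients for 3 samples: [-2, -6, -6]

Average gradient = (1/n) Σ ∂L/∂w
Average gradient = -4.667

Average = (1/3)(-2 + -6 + -6) = -14/3 = -4.667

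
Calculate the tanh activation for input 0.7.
0.6044

tanh(0.7) = (e^(0.7) - e^(-0.7))/(e^(0.7) + e^(-0.7)) = 0.6044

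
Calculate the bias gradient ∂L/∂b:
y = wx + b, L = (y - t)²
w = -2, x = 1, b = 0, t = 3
∂L/∂b = -10

y = wx + b = (-2)(1) + 0 = -2
∂L/∂y = 2(y - t) = 2(-2 - 3) = -10
∂y/∂b = 1
∂L/∂b = ∂L/∂y · ∂y/∂b = -10 × 1 = -10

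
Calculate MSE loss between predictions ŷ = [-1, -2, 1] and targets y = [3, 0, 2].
MSE = 7

MSE = (1/3)((-1-3)² + (-2-0)² + (1-2)²) = (1/3)(16 + 4 + 1) = 7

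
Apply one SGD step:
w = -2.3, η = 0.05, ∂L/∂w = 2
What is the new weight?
w_new = -2.4

w_new = w - η·∂L/∂w = -2.3 - 0.05×(2) = -2.3 - (0.1) = -2.4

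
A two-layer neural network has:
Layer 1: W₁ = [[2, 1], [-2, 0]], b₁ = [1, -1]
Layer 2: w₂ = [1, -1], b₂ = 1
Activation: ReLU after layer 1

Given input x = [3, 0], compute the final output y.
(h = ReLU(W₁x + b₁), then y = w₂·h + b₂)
y = 8

Layer 1 pre-activation: z₁ = [7, -7]
After ReLU: h = [7, 0]
Layer 2 output: y = 1×7 + -1×0 + 1 = 8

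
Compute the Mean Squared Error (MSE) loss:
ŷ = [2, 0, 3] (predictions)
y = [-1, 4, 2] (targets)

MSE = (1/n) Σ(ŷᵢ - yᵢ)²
MSE = 8.667

MSE = (1/3)((2--1)² + (0-4)² + (3-2)²) = (1/3)(9 + 16 + 1) = 8.667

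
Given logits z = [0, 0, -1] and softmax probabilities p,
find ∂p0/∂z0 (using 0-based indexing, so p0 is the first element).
∂p0/∂z0 = 0.244

p = softmax(z) = [0.4223, 0.4223, 0.1554]
p0 = 0.4223

∂p0/∂z0 = p0(1 - p0) = 0.4223 × (1 - 0.4223) = 0.244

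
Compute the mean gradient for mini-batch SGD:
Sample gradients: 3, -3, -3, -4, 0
Average gradient = -1.4

Average = (1/5)(3 + -3 + -3 + -4 + 0) = -7/5 = -1.4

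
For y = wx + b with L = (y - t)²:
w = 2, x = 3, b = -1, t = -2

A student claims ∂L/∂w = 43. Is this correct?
Incorrect

y = (2)(3) + -1 = 5
∂L/∂y = 2(y - t) = 2(5 - -2) = 14
∂y/∂w = x = 3
∂L/∂w = 14 × 3 = 42

Claimed value: 43
Incorrect: The correct gradient is 42.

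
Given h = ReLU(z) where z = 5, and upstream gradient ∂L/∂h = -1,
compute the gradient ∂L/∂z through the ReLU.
∂L/∂z = -1

h = ReLU(5) = 5
Since z > 0: ∂h/∂z = 1
∂L/∂z = ∂L/∂h · ∂h/∂z = -1 × 1 = -1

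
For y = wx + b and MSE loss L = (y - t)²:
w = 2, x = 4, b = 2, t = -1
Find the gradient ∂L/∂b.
∂L/∂b = 22

y = wx + b = (2)(4) + 2 = 10
∂L/∂y = 2(y - t) = 2(10 - -1) = 22
∂y/∂b = 1
∂L/∂b = ∂L/∂y · ∂y/∂b = 22 × 1 = 22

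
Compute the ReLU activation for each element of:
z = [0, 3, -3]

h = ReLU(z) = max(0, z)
h = [0, 3, 0]

ReLU applied element-wise: max(0,0)=0, max(0,3)=3, max(0,-3)=0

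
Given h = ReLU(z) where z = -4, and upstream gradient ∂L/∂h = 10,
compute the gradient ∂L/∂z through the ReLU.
∂L/∂z = 0

h = ReLU(-4) = 0
Since z < 0: ∂h/∂z = 0
∂L/∂z = ∂L/∂h · ∂h/∂z = 10 × 0 = 0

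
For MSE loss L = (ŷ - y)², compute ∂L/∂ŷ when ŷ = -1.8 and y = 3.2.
∂L/∂ŷ = -10.0

∂L/∂ŷ = 2(ŷ - y) = 2(-1.8 - 3.2) = 2(-5.0) = -10.0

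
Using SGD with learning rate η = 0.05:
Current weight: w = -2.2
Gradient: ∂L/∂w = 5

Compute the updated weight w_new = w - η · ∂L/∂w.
w_new = -2.45

w_new = w - η·∂L/∂w = -2.2 - 0.05×(5) = -2.2 - (0.25) = -2.45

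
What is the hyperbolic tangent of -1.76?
-0.9425

tanh(-1.76) = (e^(-1.76) - e^(1.76))/(e^(-1.76) + e^(1.76)) = -0.9425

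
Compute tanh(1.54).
0.9121

tanh(1.54) = (e^(1.54) - e^(-1.54))/(e^(1.54) + e^(-1.54)) = 0.9121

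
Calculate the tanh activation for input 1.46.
0.8977

tanh(1.46) = (e^(1.46) - e^(-1.46))/(e^(1.46) + e^(-1.46)) = 0.8977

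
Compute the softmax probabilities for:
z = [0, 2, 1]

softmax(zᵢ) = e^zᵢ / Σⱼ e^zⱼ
p = [0.09, 0.6652, 0.2447]

exp(z) = [1, 7.389, 2.718]
Sum = 11.11
p = [0.09, 0.6652, 0.2447]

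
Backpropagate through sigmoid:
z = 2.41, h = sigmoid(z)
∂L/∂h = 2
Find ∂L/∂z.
∂L/∂z = 0.1512

σ(2.41) = 0.9176
σ'(2.41) = σ(2.41)(1 - σ(2.41)) = 0.9176 × 0.08241 = 0.07562
∂L/∂z = ∂L/∂h · σ'(z) = 2 × 0.07562 = 0.1512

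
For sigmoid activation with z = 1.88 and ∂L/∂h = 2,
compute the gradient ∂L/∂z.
∂L/∂z = 0.2297

σ(1.88) = 0.8676
σ'(1.88) = σ(1.88)(1 - σ(1.88)) = 0.8676 × 0.1324 = 0.1149
∂L/∂z = ∂L/∂h · σ'(z) = 2 × 0.1149 = 0.2297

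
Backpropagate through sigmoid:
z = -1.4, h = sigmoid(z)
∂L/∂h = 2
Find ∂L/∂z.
∂L/∂z = 0.3174

σ(-1.4) = 0.1978
σ'(-1.4) = σ(-1.4)(1 - σ(-1.4)) = 0.1978 × 0.8022 = 0.1587
∂L/∂z = ∂L/∂h · σ'(z) = 2 × 0.1587 = 0.3174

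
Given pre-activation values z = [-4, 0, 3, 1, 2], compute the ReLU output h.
h = [0, 0, 3, 1, 2]

ReLU applied element-wise: max(0,-4)=0, max(0,0)=0, max(0,3)=3, max(0,1)=1, max(0,2)=2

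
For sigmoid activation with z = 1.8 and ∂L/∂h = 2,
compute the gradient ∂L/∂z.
∂L/∂z = 0.2435

σ(1.8) = 0.8581
σ'(1.8) = σ(1.8)(1 - σ(1.8)) = 0.8581 × 0.1419 = 0.1217
∂L/∂z = ∂L/∂h · σ'(z) = 2 × 0.1217 = 0.2435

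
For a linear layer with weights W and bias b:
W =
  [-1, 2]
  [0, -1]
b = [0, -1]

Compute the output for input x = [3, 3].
y = [3, -4]

Wx = [-1×3 + 2×3, 0×3 + -1×3]
   = [3, -3]
y = Wx + b = [3 + 0, -3 + -1] = [3, -4]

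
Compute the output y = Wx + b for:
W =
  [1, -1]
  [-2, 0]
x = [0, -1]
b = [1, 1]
y = [2, 1]

Wx = [1×0 + -1×-1, -2×0 + 0×-1]
   = [1, 0]
y = Wx + b = [1 + 1, 0 + 1] = [2, 1]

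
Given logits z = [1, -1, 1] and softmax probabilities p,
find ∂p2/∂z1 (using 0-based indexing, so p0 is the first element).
∂p2/∂z1 = -0.02968

p = softmax(z) = [0.4683, 0.06338, 0.4683]
p2 = 0.4683, p1 = 0.06338

∂p2/∂z1 = -p2 × p1 = -0.4683 × 0.06338 = -0.02968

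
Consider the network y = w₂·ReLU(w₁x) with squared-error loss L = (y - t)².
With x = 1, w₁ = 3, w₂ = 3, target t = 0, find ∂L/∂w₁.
∂L/∂w₁ = 54

Forward pass:
z = w₁x = 3×1 = 3
h = ReLU(3) = 3
y = w₂h = 3×3 = 9

Backward pass:
∂L/∂y = 2(y - t) = 2(9 - 0) = 18
∂y/∂h = w₂ = 3
∂h/∂z = 1 (ReLU derivative)
∂z/∂w₁ = x = 1

∂L/∂w₁ = 18 × 3 × 1 × 1 = 54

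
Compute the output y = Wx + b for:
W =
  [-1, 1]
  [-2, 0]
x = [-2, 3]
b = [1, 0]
y = [6, 4]

Wx = [-1×-2 + 1×3, -2×-2 + 0×3]
   = [5, 4]
y = Wx + b = [5 + 1, 4 + 0] = [6, 4]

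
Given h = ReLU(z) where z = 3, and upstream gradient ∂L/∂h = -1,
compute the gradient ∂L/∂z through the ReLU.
∂L/∂z = -1

h = ReLU(3) = 3
Since z > 0: ∂h/∂z = 1
∂L/∂z = ∂L/∂h · ∂h/∂z = -1 × 1 = -1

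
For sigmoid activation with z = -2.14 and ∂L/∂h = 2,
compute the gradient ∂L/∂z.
∂L/∂z = 0.1884

σ(-2.14) = 0.1053
σ'(-2.14) = σ(-2.14)(1 - σ(-2.14)) = 0.1053 × 0.8947 = 0.09419
∂L/∂z = ∂L/∂h · σ'(z) = 2 × 0.09419 = 0.1884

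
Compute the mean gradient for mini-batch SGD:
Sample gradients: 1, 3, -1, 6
Average gradient = 2.25

Average = (1/4)(1 + 3 + -1 + 6) = 9/4 = 2.25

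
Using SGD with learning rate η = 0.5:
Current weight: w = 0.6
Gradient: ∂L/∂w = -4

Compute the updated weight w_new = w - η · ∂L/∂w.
w_new = 2.6

w_new = w - η·∂L/∂w = 0.6 - 0.5×(-4) = 0.6 - (-2) = 2.6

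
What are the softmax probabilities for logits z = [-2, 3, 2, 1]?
p = [0.0045, 0.6623, 0.2436, 0.0896]

exp(z) = [0.1353, 20.09, 7.389, 2.718]
Sum = 30.33
p = [0.0045, 0.6623, 0.2436, 0.0896]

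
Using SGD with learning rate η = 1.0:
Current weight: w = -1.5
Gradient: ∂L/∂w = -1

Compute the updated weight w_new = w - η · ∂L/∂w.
w_new = -0.5

w_new = w - η·∂L/∂w = -1.5 - 1.0×(-1) = -1.5 - (-1) = -0.5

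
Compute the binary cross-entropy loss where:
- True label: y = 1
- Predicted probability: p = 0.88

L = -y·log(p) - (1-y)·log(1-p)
L = 0.1278

L = -1·log(0.88) - 0·log(0.12) = -log(0.88) = 0.1278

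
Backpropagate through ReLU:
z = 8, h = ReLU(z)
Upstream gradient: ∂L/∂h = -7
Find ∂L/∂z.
∂L/∂z = -7

h = ReLU(8) = 8
Since z > 0: ∂h/∂z = 1
∂L/∂z = ∂L/∂h · ∂h/∂z = -7 × 1 = -7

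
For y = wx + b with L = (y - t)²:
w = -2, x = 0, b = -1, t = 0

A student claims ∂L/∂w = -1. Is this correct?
Incorrect

y = (-2)(0) + -1 = -1
∂L/∂y = 2(y - t) = 2(-1 - 0) = -2
∂y/∂w = x = 0
∂L/∂w = -2 × 0 = 0

Claimed value: -1
Incorrect: The correct gradient is 0.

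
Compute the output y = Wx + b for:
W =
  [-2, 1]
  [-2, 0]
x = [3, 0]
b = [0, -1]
y = [-6, -7]

Wx = [-2×3 + 1×0, -2×3 + 0×0]
   = [-6, -6]
y = Wx + b = [-6 + 0, -6 + -1] = [-6, -7]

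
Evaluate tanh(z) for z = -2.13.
-0.9721

tanh(-2.13) = (e^(-2.13) - e^(2.13))/(e^(-2.13) + e^(2.13)) = -0.9721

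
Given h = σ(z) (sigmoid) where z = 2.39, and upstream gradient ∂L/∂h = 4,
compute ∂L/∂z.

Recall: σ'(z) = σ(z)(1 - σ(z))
∂L/∂z = 0.3076

σ(2.39) = 0.9161
σ'(2.39) = σ(2.39)(1 - σ(2.39)) = 0.9161 × 0.08394 = 0.07689
∂L/∂z = ∂L/∂h · σ'(z) = 4 × 0.07689 = 0.3076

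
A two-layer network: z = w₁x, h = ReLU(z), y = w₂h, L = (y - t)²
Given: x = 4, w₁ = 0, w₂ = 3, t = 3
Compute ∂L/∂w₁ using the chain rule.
∂L/∂w₁ = 0

Forward pass:
z = w₁x = 0×4 = 0
h = ReLU(0) = 0
y = w₂h = 3×0 = 0

Backward pass:
∂L/∂y = 2(y - t) = 2(0 - 3) = -6
∂y/∂h = w₂ = 3
∂h/∂z = 0 (ReLU derivative)
∂z/∂w₁ = x = 4

∂L/∂w₁ = -6 × 3 × 0 × 4 = 0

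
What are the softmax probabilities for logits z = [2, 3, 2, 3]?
p = [0.1345, 0.3655, 0.1345, 0.3655]

exp(z) = [7.389, 20.09, 7.389, 20.09]
Sum = 54.95
p = [0.1345, 0.3655, 0.1345, 0.3655]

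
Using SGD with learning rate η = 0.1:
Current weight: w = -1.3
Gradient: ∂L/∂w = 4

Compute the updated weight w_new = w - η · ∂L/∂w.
w_new = -1.7

w_new = w - η·∂L/∂w = -1.3 - 0.1×(4) = -1.3 - (0.4) = -1.7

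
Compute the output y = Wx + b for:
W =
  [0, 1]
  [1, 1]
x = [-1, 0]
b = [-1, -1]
y = [-1, -2]

Wx = [0×-1 + 1×0, 1×-1 + 1×0]
   = [0, -1]
y = Wx + b = [0 + -1, -1 + -1] = [-1, -2]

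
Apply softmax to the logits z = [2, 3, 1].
p = [0.2447, 0.6652, 0.09]

exp(z) = [7.389, 20.09, 2.718]
Sum = 30.19
p = [0.2447, 0.6652, 0.09]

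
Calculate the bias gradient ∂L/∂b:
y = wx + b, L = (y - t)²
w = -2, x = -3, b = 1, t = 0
∂L/∂b = 14

y = wx + b = (-2)(-3) + 1 = 7
∂L/∂y = 2(y - t) = 2(7 - 0) = 14
∂y/∂b = 1
∂L/∂b = ∂L/∂y · ∂y/∂b = 14 × 1 = 14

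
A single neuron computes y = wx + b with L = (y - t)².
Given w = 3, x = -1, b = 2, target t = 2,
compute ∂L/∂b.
∂L/∂b = -6

y = wx + b = (3)(-1) + 2 = -1
∂L/∂y = 2(y - t) = 2(-1 - 2) = -6
∂y/∂b = 1
∂L/∂b = ∂L/∂y · ∂y/∂b = -6 × 1 = -6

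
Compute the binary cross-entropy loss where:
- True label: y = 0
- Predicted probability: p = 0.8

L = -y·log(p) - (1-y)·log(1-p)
L = 1.609

L = -0·log(0.8) - 1·log(0.2) = -log(0.2) = 1.609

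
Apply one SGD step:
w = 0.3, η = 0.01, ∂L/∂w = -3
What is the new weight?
w_new = 0.33

w_new = w - η·∂L/∂w = 0.3 - 0.01×(-3) = 0.3 - (-0.03) = 0.33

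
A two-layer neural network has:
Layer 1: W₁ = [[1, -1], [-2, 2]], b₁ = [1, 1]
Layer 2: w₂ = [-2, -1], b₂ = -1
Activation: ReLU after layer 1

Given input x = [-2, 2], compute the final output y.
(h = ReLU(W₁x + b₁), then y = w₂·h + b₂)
y = -10

Layer 1 pre-activation: z₁ = [-3, 9]
After ReLU: h = [0, 9]
Layer 2 output: y = -2×0 + -1×9 + -1 = -10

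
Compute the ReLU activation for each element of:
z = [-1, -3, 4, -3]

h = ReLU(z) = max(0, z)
h = [0, 0, 4, 0]

ReLU applied element-wise: max(0,-1)=0, max(0,-3)=0, max(0,4)=4, max(0,-3)=0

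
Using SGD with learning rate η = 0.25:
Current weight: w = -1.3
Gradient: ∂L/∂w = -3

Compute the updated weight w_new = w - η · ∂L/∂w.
w_new = -0.55

w_new = w - η·∂L/∂w = -1.3 - 0.25×(-3) = -1.3 - (-0.75) = -0.55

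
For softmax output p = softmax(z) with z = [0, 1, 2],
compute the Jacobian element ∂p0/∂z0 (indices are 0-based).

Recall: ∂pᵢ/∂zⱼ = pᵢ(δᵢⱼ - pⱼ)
∂p0/∂z0 = 0.08193

p = softmax(z) = [0.09003, 0.2447, 0.6652]
p0 = 0.09003

∂p0/∂z0 = p0(1 - p0) = 0.09003 × (1 - 0.09003) = 0.08193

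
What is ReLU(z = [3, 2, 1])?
h = [3, 2, 1]

ReLU applied element-wise: max(0,3)=3, max(0,2)=2, max(0,1)=1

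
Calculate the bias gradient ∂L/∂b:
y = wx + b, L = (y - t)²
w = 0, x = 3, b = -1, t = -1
∂L/∂b = 0

y = wx + b = (0)(3) + -1 = -1
∂L/∂y = 2(y - t) = 2(-1 - -1) = 0
∂y/∂b = 1
∂L/∂b = ∂L/∂y · ∂y/∂b = 0 × 1 = 0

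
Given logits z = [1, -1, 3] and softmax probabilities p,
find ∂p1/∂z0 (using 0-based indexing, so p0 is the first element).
∂p1/∂z0 = -0.001862

p = softmax(z) = [0.1173, 0.01588, 0.8668]
p1 = 0.01588, p0 = 0.1173

∂p1/∂z0 = -p1 × p0 = -0.01588 × 0.1173 = -0.001862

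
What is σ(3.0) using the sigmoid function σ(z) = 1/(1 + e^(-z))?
0.9526

sigmoid(3.0) = 1/(1 + e^(-3.0)) = 1/(1 + 0.04979) = 0.9526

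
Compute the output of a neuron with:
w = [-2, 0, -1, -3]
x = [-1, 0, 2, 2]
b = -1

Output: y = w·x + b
y = -7

y = (-2)(-1) + (0)(0) + (-1)(2) + (-3)(2) + -1 = -7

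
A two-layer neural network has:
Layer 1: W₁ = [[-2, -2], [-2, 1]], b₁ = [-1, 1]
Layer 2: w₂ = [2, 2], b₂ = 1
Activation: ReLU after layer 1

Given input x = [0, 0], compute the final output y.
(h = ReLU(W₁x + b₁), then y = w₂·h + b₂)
y = 3

Layer 1 pre-activation: z₁ = [-1, 1]
After ReLU: h = [0, 1]
Layer 2 output: y = 2×0 + 2×1 + 1 = 3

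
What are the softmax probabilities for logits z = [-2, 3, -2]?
p = [0.0066, 0.9867, 0.0066]

exp(z) = [0.1353, 20.09, 0.1353]
Sum = 20.36
p = [0.0066, 0.9867, 0.0066]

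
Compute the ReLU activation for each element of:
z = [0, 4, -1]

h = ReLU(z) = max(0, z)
h = [0, 4, 0]

ReLU applied element-wise: max(0,0)=0, max(0,4)=4, max(0,-1)=0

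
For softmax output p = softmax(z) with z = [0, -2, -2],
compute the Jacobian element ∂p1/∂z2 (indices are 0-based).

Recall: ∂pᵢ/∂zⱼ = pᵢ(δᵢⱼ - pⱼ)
∂p1/∂z2 = -0.01134

p = softmax(z) = [0.787, 0.1065, 0.1065]
p1 = 0.1065, p2 = 0.1065

∂p1/∂z2 = -p1 × p2 = -0.1065 × 0.1065 = -0.01134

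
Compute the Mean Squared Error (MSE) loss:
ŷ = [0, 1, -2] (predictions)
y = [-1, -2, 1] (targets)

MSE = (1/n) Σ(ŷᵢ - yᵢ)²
MSE = 6.333

MSE = (1/3)((0--1)² + (1--2)² + (-2-1)²) = (1/3)(1 + 9 + 9) = 6.333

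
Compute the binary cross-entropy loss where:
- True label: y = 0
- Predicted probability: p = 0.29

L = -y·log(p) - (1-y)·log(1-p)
L = 0.3425

L = -0·log(0.29) - 1·log(0.71) = -log(0.71) = 0.3425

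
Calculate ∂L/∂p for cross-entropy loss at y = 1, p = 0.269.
∂L/∂p = -3.717

∂L/∂p = -y/p + (1-y)/(1-p) = -1/0.269 + 0 = -3.717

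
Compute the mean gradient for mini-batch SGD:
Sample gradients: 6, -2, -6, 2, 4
Average gradient = 0.8

Average = (1/5)(6 + -2 + -6 + 2 + 4) = 4/5 = 0.8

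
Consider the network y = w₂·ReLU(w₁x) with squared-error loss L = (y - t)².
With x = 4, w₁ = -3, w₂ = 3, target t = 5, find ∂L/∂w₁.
∂L/∂w₁ = 0

Forward pass:
z = w₁x = -3×4 = -12
h = ReLU(-12) = 0
y = w₂h = 3×0 = 0

Backward pass:
∂L/∂y = 2(y - t) = 2(0 - 5) = -10
∂y/∂h = w₂ = 3
∂h/∂z = 0 (ReLU derivative)
∂z/∂w₁ = x = 4

∂L/∂w₁ = -10 × 3 × 0 × 4 = 0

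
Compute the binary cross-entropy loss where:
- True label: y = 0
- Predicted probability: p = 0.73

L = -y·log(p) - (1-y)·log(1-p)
L = 1.309

L = -0·log(0.73) - 1·log(0.27) = -log(0.27) = 1.309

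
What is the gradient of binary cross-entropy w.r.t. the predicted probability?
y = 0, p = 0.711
∂L/∂p = 3.46

∂L/∂p = -y/p + (1-y)/(1-p) = 0 + 1/0.289 = 3.46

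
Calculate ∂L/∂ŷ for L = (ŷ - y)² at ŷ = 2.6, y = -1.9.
∂L/∂ŷ = 9.0

∂L/∂ŷ = 2(ŷ - y) = 2(2.6 - -1.9) = 2(4.5) = 9.0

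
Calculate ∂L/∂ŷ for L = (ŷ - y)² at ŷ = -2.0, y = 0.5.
∂L/∂ŷ = -5.0

∂L/∂ŷ = 2(ŷ - y) = 2(-2.0 - 0.5) = 2(-2.5) = -5.0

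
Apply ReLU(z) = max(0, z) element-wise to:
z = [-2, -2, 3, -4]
h = [0, 0, 3, 0]

ReLU applied element-wise: max(0,-2)=0, max(0,-2)=0, max(0,3)=3, max(0,-4)=0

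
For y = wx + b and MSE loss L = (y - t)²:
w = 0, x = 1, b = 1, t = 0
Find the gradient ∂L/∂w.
∂L/∂w = 2

y = wx + b = (0)(1) + 1 = 1
∂L/∂y = 2(y - t) = 2(1 - 0) = 2
∂y/∂w = x = 1
∂L/∂w = ∂L/∂y · ∂y/∂w = 2 × 1 = 2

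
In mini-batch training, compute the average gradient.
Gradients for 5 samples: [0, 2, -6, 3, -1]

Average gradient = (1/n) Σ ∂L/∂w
Average gradient = -0.4

Average = (1/5)(0 + 2 + -6 + 3 + -1) = -2/5 = -0.4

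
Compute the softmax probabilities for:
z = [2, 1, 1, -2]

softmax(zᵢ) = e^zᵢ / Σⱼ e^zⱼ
p = [0.5701, 0.2097, 0.2097, 0.0104]

exp(z) = [7.389, 2.718, 2.718, 0.1353]
Sum = 12.96
p = [0.5701, 0.2097, 0.2097, 0.0104]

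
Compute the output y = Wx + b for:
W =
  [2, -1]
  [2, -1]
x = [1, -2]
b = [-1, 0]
y = [3, 4]

Wx = [2×1 + -1×-2, 2×1 + -1×-2]
   = [4, 4]
y = Wx + b = [4 + -1, 4 + 0] = [3, 4]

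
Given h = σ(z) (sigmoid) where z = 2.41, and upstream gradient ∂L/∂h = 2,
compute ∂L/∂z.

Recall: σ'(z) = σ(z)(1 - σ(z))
∂L/∂z = 0.1512

σ(2.41) = 0.9176
σ'(2.41) = σ(2.41)(1 - σ(2.41)) = 0.9176 × 0.08241 = 0.07562
∂L/∂z = ∂L/∂h · σ'(z) = 2 × 0.07562 = 0.1512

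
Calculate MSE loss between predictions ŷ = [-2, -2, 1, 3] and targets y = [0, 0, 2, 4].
MSE = 2.5

MSE = (1/4)((-2-0)² + (-2-0)² + (1-2)² + (3-4)²) = (1/4)(4 + 4 + 1 + 1) = 2.5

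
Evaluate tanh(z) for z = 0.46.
0.4301

tanh(0.46) = (e^(0.46) - e^(-0.46))/(e^(0.46) + e^(-0.46)) = 0.4301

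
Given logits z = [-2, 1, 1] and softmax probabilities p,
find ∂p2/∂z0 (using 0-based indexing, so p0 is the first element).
∂p2/∂z0 = -0.01185

p = softmax(z) = [0.02429, 0.4879, 0.4879]
p2 = 0.4879, p0 = 0.02429

∂p2/∂z0 = -p2 × p0 = -0.4879 × 0.02429 = -0.01185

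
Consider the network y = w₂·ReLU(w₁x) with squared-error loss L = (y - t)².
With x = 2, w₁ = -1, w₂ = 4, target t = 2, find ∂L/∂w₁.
∂L/∂w₁ = 0

Forward pass:
z = w₁x = -1×2 = -2
h = ReLU(-2) = 0
y = w₂h = 4×0 = 0

Backward pass:
∂L/∂y = 2(y - t) = 2(0 - 2) = -4
∂y/∂h = w₂ = 4
∂h/∂z = 0 (ReLU derivative)
∂z/∂w₁ = x = 2

∂L/∂w₁ = -4 × 4 × 0 × 2 = 0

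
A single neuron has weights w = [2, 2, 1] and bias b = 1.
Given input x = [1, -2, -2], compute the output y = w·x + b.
y = -3

y = (2)(1) + (2)(-2) + (1)(-2) + 1 = -3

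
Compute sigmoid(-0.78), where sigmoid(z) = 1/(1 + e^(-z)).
0.3143

sigmoid(-0.78) = 1/(1 + e^(0.78)) = 1/(1 + 2.181) = 0.3143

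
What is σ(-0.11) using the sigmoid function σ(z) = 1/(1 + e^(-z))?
0.4725

sigmoid(-0.11) = 1/(1 + e^(0.11)) = 1/(1 + 1.116) = 0.4725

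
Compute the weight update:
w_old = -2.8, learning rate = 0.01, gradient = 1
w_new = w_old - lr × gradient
w_new = -2.81

w_new = w - η·∂L/∂w = -2.8 - 0.01×(1) = -2.8 - (0.01) = -2.81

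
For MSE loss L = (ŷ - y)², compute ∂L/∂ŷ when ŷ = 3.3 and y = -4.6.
∂L/∂ŷ = 15.8

∂L/∂ŷ = 2(ŷ - y) = 2(3.3 - -4.6) = 2(7.9) = 15.8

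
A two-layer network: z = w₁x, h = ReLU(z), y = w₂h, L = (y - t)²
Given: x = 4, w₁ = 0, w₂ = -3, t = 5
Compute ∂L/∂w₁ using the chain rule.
∂L/∂w₁ = 0

Forward pass:
z = w₁x = 0×4 = 0
h = ReLU(0) = 0
y = w₂h = -3×0 = 0

Backward pass:
∂L/∂y = 2(y - t) = 2(0 - 5) = -10
∂y/∂h = w₂ = -3
∂h/∂z = 0 (ReLU derivative)
∂z/∂w₁ = x = 4

∂L/∂w₁ = -10 × -3 × 0 × 4 = 0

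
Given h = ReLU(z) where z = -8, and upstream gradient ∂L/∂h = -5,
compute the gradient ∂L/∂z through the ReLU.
∂L/∂z = 0

h = ReLU(-8) = 0
Since z < 0: ∂h/∂z = 0
∂L/∂z = ∂L/∂h · ∂h/∂z = -5 × 0 = 0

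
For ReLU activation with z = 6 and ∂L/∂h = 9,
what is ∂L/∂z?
∂L/∂z = 9

h = ReLU(6) = 6
Since z > 0: ∂h/∂z = 1
∂L/∂z = ∂L/∂h · ∂h/∂z = 9 × 1 = 9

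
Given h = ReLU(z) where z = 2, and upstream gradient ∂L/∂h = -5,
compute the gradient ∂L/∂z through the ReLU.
∂L/∂z = -5

h = ReLU(2) = 2
Since z > 0: ∂h/∂z = 1
∂L/∂z = ∂L/∂h · ∂h/∂z = -5 × 1 = -5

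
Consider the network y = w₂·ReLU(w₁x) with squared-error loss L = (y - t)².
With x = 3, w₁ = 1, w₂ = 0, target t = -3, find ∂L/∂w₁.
∂L/∂w₁ = 0

Forward pass:
z = w₁x = 1×3 = 3
h = ReLU(3) = 3
y = w₂h = 0×3 = 0

Backward pass:
∂L/∂y = 2(y - t) = 2(0 - -3) = 6
∂y/∂h = w₂ = 0
∂h/∂z = 1 (ReLU derivative)
∂z/∂w₁ = x = 3

∂L/∂w₁ = 6 × 0 × 1 × 3 = 0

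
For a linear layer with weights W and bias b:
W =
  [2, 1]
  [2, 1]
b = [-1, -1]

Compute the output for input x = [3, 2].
y = [7, 7]

Wx = [2×3 + 1×2, 2×3 + 1×2]
   = [8, 8]
y = Wx + b = [8 + -1, 8 + -1] = [7, 7]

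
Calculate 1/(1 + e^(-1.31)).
0.7875

sigmoid(1.31) = 1/(1 + e^(-1.31)) = 1/(1 + 0.2698) = 0.7875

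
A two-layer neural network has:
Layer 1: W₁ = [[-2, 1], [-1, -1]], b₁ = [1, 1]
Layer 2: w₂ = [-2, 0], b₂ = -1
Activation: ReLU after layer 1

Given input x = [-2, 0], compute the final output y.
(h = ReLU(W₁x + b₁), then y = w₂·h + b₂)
y = -11

Layer 1 pre-activation: z₁ = [5, 3]
After ReLU: h = [5, 3]
Layer 2 output: y = -2×5 + 0×3 + -1 = -11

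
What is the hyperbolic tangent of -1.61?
-0.9232

tanh(-1.61) = (e^(-1.61) - e^(1.61))/(e^(-1.61) + e^(1.61)) = -0.9232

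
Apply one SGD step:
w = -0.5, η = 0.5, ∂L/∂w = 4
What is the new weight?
w_new = -2.5

w_new = w - η·∂L/∂w = -0.5 - 0.5×(4) = -0.5 - (2) = -2.5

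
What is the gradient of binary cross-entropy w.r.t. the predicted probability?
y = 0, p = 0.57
∂L/∂p = 2.326

∂L/∂p = -y/p + (1-y)/(1-p) = 0 + 1/0.43 = 2.326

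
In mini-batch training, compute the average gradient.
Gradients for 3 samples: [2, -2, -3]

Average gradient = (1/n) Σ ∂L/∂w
Average gradient = -1

Average = (1/3)(2 + -2 + -3) = -3/3 = -1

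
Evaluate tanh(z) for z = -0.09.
-0.08976

tanh(-0.09) = (e^(-0.09) - e^(0.09))/(e^(-0.09) + e^(0.09)) = -0.08976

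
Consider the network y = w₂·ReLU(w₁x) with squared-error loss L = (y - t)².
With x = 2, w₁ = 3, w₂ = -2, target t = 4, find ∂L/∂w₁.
∂L/∂w₁ = 128

Forward pass:
z = w₁x = 3×2 = 6
h = ReLU(6) = 6
y = w₂h = -2×6 = -12

Backward pass:
∂L/∂y = 2(y - t) = 2(-12 - 4) = -32
∂y/∂h = w₂ = -2
∂h/∂z = 1 (ReLU derivative)
∂z/∂w₁ = x = 2

∂L/∂w₁ = -32 × -2 × 1 × 2 = 128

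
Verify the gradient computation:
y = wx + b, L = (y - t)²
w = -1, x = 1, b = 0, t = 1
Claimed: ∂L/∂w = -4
Correct

y = (-1)(1) + 0 = -1
∂L/∂y = 2(y - t) = 2(-1 - 1) = -4
∂y/∂w = x = 1
∂L/∂w = -4 × 1 = -4

Claimed value: -4
Correct: The correct gradient is -4.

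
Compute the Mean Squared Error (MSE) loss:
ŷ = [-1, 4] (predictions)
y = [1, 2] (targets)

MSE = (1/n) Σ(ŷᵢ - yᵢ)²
MSE = 4

MSE = (1/2)((-1-1)² + (4-2)²) = (1/2)(4 + 4) = 4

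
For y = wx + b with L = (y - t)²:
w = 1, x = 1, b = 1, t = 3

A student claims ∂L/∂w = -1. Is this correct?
Incorrect

y = (1)(1) + 1 = 2
∂L/∂y = 2(y - t) = 2(2 - 3) = -2
∂y/∂w = x = 1
∂L/∂w = -2 × 1 = -2

Claimed value: -1
Incorrect: The correct gradient is -2.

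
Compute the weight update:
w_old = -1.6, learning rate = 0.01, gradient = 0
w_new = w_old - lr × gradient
w_new = -1.6

w_new = w - η·∂L/∂w = -1.6 - 0.01×(0) = -1.6 - (0) = -1.6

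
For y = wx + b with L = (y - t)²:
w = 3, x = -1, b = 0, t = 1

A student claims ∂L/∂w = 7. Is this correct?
Incorrect

y = (3)(-1) + 0 = -3
∂L/∂y = 2(y - t) = 2(-3 - 1) = -8
∂y/∂w = x = -1
∂L/∂w = -8 × -1 = 8

Claimed value: 7
Incorrect: The correct gradient is 8.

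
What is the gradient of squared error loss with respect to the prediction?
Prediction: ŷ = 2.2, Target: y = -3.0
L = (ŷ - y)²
∂L/∂ŷ = 10.4

∂L/∂ŷ = 2(ŷ - y) = 2(2.2 - -3.0) = 2(5.2) = 10.4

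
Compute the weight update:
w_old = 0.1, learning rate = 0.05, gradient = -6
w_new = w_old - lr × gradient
w_new = 0.4

w_new = w - η·∂L/∂w = 0.1 - 0.05×(-6) = 0.1 - (-0.3) = 0.4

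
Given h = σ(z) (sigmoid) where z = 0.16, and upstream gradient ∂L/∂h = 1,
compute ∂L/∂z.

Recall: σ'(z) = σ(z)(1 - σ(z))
∂L/∂z = 0.2484

σ(0.16) = 0.5399
σ'(0.16) = σ(0.16)(1 - σ(0.16)) = 0.5399 × 0.4601 = 0.2484
∂L/∂z = ∂L/∂h · σ'(z) = 1 × 0.2484 = 0.2484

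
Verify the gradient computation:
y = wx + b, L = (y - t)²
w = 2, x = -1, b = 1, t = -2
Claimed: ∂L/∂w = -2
Correct

y = (2)(-1) + 1 = -1
∂L/∂y = 2(y - t) = 2(-1 - -2) = 2
∂y/∂w = x = -1
∂L/∂w = 2 × -1 = -2

Claimed value: -2
Correct: The correct gradient is -2.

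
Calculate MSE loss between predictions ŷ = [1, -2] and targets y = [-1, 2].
MSE = 10

MSE = (1/2)((1--1)² + (-2-2)²) = (1/2)(4 + 16) = 10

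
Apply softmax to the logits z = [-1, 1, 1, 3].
p = [0.0142, 0.105, 0.105, 0.7758]

exp(z) = [0.3679, 2.718, 2.718, 20.09]
Sum = 25.89
p = [0.0142, 0.105, 0.105, 0.7758]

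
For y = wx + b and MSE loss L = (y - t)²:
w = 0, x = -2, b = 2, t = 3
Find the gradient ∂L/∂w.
∂L/∂w = 4

y = wx + b = (0)(-2) + 2 = 2
∂L/∂y = 2(y - t) = 2(2 - 3) = -2
∂y/∂w = x = -2
∂L/∂w = ∂L/∂y · ∂y/∂w = -2 × -2 = 4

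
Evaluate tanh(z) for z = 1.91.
0.9571

tanh(1.91) = (e^(1.91) - e^(-1.91))/(e^(1.91) + e^(-1.91)) = 0.9571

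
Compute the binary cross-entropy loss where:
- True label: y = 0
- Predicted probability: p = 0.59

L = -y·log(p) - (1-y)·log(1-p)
L = 0.8916

L = -0·log(0.59) - 1·log(0.41) = -log(0.41) = 0.8916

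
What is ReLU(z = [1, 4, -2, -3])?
h = [1, 4, 0, 0]

ReLU applied element-wise: max(0,1)=1, max(0,4)=4, max(0,-2)=0, max(0,-3)=0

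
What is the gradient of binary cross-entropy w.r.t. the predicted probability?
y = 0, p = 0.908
∂L/∂p = 10.87

∂L/∂p = -y/p + (1-y)/(1-p) = 0 + 1/0.092 = 10.87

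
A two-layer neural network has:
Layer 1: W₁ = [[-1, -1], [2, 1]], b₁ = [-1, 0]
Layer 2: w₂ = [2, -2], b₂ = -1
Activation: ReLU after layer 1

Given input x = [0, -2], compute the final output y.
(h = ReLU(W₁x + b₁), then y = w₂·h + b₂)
y = 1

Layer 1 pre-activation: z₁ = [1, -2]
After ReLU: h = [1, 0]
Layer 2 output: y = 2×1 + -2×0 + -1 = 1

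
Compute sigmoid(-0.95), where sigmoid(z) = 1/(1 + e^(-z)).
0.2789

sigmoid(-0.95) = 1/(1 + e^(0.95)) = 1/(1 + 2.586) = 0.2789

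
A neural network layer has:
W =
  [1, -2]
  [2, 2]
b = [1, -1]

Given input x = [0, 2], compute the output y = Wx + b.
y = [-3, 3]

Wx = [1×0 + -2×2, 2×0 + 2×2]
   = [-4, 4]
y = Wx + b = [-4 + 1, 4 + -1] = [-3, 3]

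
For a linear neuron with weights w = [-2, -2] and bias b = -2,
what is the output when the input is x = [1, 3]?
y = -10

y = (-2)(1) + (-2)(3) + -2 = -10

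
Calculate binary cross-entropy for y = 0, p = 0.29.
L = 0.3425

L = -0·log(0.29) - 1·log(0.71) = -log(0.71) = 0.3425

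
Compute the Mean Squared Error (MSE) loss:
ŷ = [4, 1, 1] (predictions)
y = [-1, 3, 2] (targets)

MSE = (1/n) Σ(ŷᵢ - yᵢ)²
MSE = 10

MSE = (1/3)((4--1)² + (1-3)² + (1-2)²) = (1/3)(25 + 4 + 1) = 10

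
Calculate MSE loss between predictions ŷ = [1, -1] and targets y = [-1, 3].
MSE = 10

MSE = (1/2)((1--1)² + (-1-3)²) = (1/2)(4 + 16) = 10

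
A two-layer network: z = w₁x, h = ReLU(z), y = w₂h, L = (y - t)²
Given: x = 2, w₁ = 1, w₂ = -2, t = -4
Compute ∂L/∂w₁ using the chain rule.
∂L/∂w₁ = 0

Forward pass:
z = w₁x = 1×2 = 2
h = ReLU(2) = 2
y = w₂h = -2×2 = -4

Backward pass:
∂L/∂y = 2(y - t) = 2(-4 - -4) = 0
∂y/∂h = w₂ = -2
∂h/∂z = 1 (ReLU derivative)
∂z/∂w₁ = x = 2

∂L/∂w₁ = 0 × -2 × 1 × 2 = 0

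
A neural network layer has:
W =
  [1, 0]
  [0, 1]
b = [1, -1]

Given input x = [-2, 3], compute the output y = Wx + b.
y = [-1, 2]

Wx = [1×-2 + 0×3, 0×-2 + 1×3]
   = [-2, 3]
y = Wx + b = [-2 + 1, 3 + -1] = [-1, 2]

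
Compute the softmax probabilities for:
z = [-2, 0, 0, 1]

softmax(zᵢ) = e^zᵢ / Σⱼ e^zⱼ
p = [0.0279, 0.206, 0.206, 0.5601]

exp(z) = [0.1353, 1, 1, 2.718]
Sum = 4.854
p = [0.0279, 0.206, 0.206, 0.5601]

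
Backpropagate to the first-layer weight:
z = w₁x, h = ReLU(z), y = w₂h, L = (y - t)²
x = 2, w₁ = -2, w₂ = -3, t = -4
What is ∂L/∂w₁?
∂L/∂w₁ = 0

Forward pass:
z = w₁x = -2×2 = -4
h = ReLU(-4) = 0
y = w₂h = -3×0 = 0

Backward pass:
∂L/∂y = 2(y - t) = 2(0 - -4) = 8
∂y/∂h = w₂ = -3
∂h/∂z = 0 (ReLU derivative)
∂z/∂w₁ = x = 2

∂L/∂w₁ = 8 × -3 × 0 × 2 = 0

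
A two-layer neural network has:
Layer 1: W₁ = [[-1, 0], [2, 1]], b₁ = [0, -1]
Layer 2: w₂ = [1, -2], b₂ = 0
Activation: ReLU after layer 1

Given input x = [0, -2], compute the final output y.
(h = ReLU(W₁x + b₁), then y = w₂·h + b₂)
y = 0

Layer 1 pre-activation: z₁ = [0, -3]
After ReLU: h = [0, 0]
Layer 2 output: y = 1×0 + -2×0 + 0 = 0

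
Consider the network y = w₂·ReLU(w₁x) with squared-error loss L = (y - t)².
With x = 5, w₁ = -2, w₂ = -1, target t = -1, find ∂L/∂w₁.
∂L/∂w₁ = 0

Forward pass:
z = w₁x = -2×5 = -10
h = ReLU(-10) = 0
y = w₂h = -1×0 = 0

Backward pass:
∂L/∂y = 2(y - t) = 2(0 - -1) = 2
∂y/∂h = w₂ = -1
∂h/∂z = 0 (ReLU derivative)
∂z/∂w₁ = x = 5

∂L/∂w₁ = 2 × -1 × 0 × 5 = 0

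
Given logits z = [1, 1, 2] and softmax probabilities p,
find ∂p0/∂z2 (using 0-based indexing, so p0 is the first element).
∂p0/∂z2 = -0.1221

p = softmax(z) = [0.2119, 0.2119, 0.5761]
p0 = 0.2119, p2 = 0.5761

∂p0/∂z2 = -p0 × p2 = -0.2119 × 0.5761 = -0.1221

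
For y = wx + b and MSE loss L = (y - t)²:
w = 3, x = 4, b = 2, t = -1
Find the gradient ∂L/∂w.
∂L/∂w = 120

y = wx + b = (3)(4) + 2 = 14
∂L/∂y = 2(y - t) = 2(14 - -1) = 30
∂y/∂w = x = 4
∂L/∂w = ∂L/∂y · ∂y/∂w = 30 × 4 = 120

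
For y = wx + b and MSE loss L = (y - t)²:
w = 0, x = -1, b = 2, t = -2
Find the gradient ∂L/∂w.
∂L/∂w = -8

y = wx + b = (0)(-1) + 2 = 2
∂L/∂y = 2(y - t) = 2(2 - -2) = 8
∂y/∂w = x = -1
∂L/∂w = ∂L/∂y · ∂y/∂w = 8 × -1 = -8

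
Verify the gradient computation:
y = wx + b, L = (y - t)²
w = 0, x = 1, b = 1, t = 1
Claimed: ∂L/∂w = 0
Correct

y = (0)(1) + 1 = 1
∂L/∂y = 2(y - t) = 2(1 - 1) = 0
∂y/∂w = x = 1
∂L/∂w = 0 × 1 = 0

Claimed value: 0
Correct: The correct gradient is 0.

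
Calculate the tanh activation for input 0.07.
0.06989

tanh(0.07) = (e^(0.07) - e^(-0.07))/(e^(0.07) + e^(-0.07)) = 0.06989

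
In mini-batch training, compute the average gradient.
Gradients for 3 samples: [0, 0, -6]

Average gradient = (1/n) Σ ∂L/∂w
Average gradient = -2

Average = (1/3)(0 + 0 + -6) = -6/3 = -2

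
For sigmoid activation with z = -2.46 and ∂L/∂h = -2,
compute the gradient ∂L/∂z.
∂L/∂z = -0.145

σ(-2.46) = 0.07871
σ'(-2.46) = σ(-2.46)(1 - σ(-2.46)) = 0.07871 × 0.9213 = 0.07252
∂L/∂z = ∂L/∂h · σ'(z) = -2 × 0.07252 = -0.145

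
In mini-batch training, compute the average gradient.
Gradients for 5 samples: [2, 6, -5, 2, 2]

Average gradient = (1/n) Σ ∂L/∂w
Average gradient = 1.4

Average = (1/5)(2 + 6 + -5 + 2 + 2) = 7/5 = 1.4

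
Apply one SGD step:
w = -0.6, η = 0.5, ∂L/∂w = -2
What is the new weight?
w_new = 0.4

w_new = w - η·∂L/∂w = -0.6 - 0.5×(-2) = -0.6 - (-1) = 0.4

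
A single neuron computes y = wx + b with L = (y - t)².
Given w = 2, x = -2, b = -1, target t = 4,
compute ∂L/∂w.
∂L/∂w = 36

y = wx + b = (2)(-2) + -1 = -5
∂L/∂y = 2(y - t) = 2(-5 - 4) = -18
∂y/∂w = x = -2
∂L/∂w = ∂L/∂y · ∂y/∂w = -18 × -2 = 36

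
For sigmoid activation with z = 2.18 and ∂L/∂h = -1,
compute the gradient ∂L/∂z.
∂L/∂z = -0.09125

σ(2.18) = 0.8984
σ'(2.18) = σ(2.18)(1 - σ(2.18)) = 0.8984 × 0.1016 = 0.09125
∂L/∂z = ∂L/∂h · σ'(z) = -1 × 0.09125 = -0.09125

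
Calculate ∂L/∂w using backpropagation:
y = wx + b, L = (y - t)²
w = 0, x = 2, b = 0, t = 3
∂L/∂w = -12

y = wx + b = (0)(2) + 0 = 0
∂L/∂y = 2(y - t) = 2(0 - 3) = -6
∂y/∂w = x = 2
∂L/∂w = ∂L/∂y · ∂y/∂w = -6 × 2 = -12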